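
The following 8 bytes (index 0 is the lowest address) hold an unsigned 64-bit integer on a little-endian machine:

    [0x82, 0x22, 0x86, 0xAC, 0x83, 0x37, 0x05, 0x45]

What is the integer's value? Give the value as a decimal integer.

Little-endian stores the least-significant byte at the lowest address.
Reassemble most-significant byte first: 45 05 37 83 AC 86 22 82 → 0x45053783AC862282.
0x45053783AC862282 = 4973442402175296130.

4973442402175296130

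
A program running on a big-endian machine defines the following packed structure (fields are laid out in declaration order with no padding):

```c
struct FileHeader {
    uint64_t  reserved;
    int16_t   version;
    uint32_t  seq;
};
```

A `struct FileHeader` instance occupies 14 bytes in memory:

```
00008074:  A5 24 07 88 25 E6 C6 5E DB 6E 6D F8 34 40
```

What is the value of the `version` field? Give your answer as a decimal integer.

`version` follows `reserved` (8 bytes), so it starts at byte offset 8 and occupies 2 bytes.
Bytes at offsets 8..9: DB 6E.
Big-endian: lowest address holds the most-significant byte.
The bytes are already most-significant first: 0xDB6E.
Top bit is set, so as a signed 16-bit value this is 0xDB6E − 2^16 = -9362.

-9362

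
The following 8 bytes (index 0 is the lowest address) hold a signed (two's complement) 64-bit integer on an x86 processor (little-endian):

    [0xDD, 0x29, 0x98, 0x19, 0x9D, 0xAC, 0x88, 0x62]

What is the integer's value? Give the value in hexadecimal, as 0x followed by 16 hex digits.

In little-endian order the low byte comes first in memory.
Reassemble most-significant byte first: 62 88 AC 9D 19 98 29 DD → 0x6288AC9D199829DD.

0x6288AC9D199829DD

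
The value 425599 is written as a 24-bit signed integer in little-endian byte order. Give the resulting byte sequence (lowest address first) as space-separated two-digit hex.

425599 in hexadecimal, padded to 24 bits, is 0x067E7F.
Split into bytes (most-significant first): 06 7E 7F.
Little-endian stores the least-significant byte at the lowest address.
So at ascending addresses the bytes are 7F 7E 06.

7F 7E 06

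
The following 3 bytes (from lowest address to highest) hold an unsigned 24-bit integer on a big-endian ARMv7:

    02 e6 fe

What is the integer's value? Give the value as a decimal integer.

Big-endian stores the most-significant byte at the lowest address.
The bytes are already most-significant first: 0x02E6FE.
0x02E6FE = 190206.

190206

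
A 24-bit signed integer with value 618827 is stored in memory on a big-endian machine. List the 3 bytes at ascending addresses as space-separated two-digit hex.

618827 in hexadecimal, padded to 24 bits, is 0x09714B.
Split into bytes (most-significant first): 09 71 4B.
In big-endian order the high byte comes first in memory.
So the memory order matches the most-significant-first order: 09 71 4B.

09 71 4B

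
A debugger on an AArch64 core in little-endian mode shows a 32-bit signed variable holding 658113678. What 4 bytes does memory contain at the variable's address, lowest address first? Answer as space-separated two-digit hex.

8E 04 3A 27

658113678 in hexadecimal, padded to 32 bits, is 0x273A048E.
Split into bytes (most-significant first): 27 3A 04 8E.
Little-endian stores the least-significant byte at the lowest address.
So at ascending addresses the bytes are 8E 04 3A 27.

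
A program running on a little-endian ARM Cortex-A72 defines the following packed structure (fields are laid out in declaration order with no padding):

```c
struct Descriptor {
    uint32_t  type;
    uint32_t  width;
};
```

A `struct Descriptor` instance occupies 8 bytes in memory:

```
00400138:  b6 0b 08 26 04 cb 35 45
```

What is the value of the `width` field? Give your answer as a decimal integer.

1161153284

`width` follows `type` (4 bytes), so it starts at byte offset 4 and occupies 4 bytes.
Bytes at offsets 4..7: 04 CB 35 45.
In little-endian order the low byte comes first in memory.
Reassemble most-significant byte first: 45 35 CB 04 → 0x4535CB04.
0x4535CB04 = 1161153284.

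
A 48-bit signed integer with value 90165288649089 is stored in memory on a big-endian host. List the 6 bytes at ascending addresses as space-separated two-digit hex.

52 01 3E 00 41 81

90165288649089 in hexadecimal, padded to 48 bits, is 0x52013E004181.
Split into bytes (most-significant first): 52 01 3E 00 41 81.
Big-endian: lowest address holds the most-significant byte.
So the memory order matches the most-significant-first order: 52 01 3E 00 41 81.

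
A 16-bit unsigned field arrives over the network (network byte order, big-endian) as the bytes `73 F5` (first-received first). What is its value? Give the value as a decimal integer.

29685

Big-endian: lowest address holds the most-significant byte.
The bytes are already most-significant first: 0x73F5.
0x73F5 = 29685.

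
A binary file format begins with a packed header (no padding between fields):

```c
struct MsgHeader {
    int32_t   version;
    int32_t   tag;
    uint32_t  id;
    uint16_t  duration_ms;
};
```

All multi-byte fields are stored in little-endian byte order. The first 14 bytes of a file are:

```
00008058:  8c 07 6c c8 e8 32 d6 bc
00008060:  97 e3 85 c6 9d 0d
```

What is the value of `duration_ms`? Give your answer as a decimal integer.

3485

`duration_ms` follows `version` (4 B), `tag` (4 B), `id` (4 B), so it starts at offset 4 + 4 + 4 = 12 and occupies 2 bytes.
Bytes at offsets 12..13: 9D 0D.
In little-endian order the low byte comes first in memory.
Reassemble most-significant byte first: 0D 9D → 0x0D9D.
0x0D9D = 3485.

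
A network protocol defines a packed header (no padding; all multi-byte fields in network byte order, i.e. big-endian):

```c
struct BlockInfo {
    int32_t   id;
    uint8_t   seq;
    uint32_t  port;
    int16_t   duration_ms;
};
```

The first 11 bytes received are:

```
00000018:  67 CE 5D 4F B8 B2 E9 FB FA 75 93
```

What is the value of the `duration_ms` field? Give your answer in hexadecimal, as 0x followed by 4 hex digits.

`duration_ms` follows `id` (4 B), `seq` (1 B), `port` (4 B), so it starts at offset 4 + 1 + 4 = 9 and occupies 2 bytes.
Bytes at offsets 9..10: 75 93.
Big-endian: lowest address holds the most-significant byte.
The bytes are already most-significant first: 0x7593.

0x7593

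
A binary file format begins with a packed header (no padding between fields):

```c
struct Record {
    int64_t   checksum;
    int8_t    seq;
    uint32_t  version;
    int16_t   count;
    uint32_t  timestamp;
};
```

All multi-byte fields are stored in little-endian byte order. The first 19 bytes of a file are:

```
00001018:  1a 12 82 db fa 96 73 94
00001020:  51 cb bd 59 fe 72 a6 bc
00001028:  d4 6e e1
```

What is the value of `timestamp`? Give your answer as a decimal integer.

`timestamp` follows `checksum` (8 B), `seq` (1 B), `version` (4 B), `count` (2 B), so it starts at offset 8 + 1 + 4 + 2 = 15 and occupies 4 bytes.
Bytes at offsets 15..18: BC D4 6E E1.
Little-endian stores the least-significant byte at the lowest address.
Reassemble most-significant byte first: E1 6E D4 BC → 0xE16ED4BC.
0xE16ED4BC = 3782137020.

3782137020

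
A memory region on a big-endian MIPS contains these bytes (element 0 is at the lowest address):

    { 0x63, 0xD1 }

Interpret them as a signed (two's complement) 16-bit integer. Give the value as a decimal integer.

25553

Big-endian: lowest address holds the most-significant byte.
The bytes are already most-significant first: 0x63D1.
0x63D1 = 25553.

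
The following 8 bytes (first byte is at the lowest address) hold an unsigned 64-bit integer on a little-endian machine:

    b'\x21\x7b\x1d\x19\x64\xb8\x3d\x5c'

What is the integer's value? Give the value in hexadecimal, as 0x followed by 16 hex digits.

Little-endian stores the least-significant byte at the lowest address.
Reassemble most-significant byte first: 5C 3D B8 64 19 1D 7B 21 → 0x5C3DB864191D7B21.

0x5C3DB864191D7B21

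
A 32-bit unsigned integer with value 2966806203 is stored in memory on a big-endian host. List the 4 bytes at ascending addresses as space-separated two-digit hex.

B0 D5 DE BB

2966806203 in hexadecimal, padded to 32 bits, is 0xB0D5DEBB.
Split into bytes (most-significant first): B0 D5 DE BB.
In big-endian order the high byte comes first in memory.
So the memory order matches the most-significant-first order: B0 D5 DE BB.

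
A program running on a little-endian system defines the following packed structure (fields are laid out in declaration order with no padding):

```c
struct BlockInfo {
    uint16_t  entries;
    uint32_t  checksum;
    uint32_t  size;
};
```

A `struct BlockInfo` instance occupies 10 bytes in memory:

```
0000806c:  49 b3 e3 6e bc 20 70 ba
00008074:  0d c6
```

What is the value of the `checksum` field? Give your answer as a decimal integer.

549220067

`checksum` follows `entries` (2 bytes), so it starts at byte offset 2 and occupies 4 bytes.
Bytes at offsets 2..5: E3 6E BC 20.
Little-endian: lowest address holds the least-significant byte.
Reassemble most-significant byte first: 20 BC 6E E3 → 0x20BC6EE3.
0x20BC6EE3 = 549220067.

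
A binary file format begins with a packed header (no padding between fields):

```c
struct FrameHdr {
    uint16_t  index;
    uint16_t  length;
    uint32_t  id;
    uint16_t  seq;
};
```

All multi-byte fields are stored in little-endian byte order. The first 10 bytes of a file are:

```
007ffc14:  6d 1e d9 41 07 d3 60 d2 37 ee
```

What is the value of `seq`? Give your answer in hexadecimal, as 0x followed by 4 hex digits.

0xEE37

`seq` follows `index` (2 B), `length` (2 B), `id` (4 B), so it starts at offset 2 + 2 + 4 = 8 and occupies 2 bytes.
Bytes at offsets 8..9: 37 EE.
Little-endian: lowest address holds the least-significant byte.
Reassemble most-significant byte first: EE 37 → 0xEE37.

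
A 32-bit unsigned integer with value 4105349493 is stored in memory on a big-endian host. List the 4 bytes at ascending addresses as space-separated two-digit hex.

4105349493 in hexadecimal, padded to 32 bits, is 0xF4B2A975.
Split into bytes (most-significant first): F4 B2 A9 75.
In big-endian order the high byte comes first in memory.
So the memory order matches the most-significant-first order: F4 B2 A9 75.

F4 B2 A9 75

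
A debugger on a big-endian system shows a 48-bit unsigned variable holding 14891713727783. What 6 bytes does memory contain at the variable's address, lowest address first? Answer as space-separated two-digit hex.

0D 8B 3F 4E 8D 27

14891713727783 in hexadecimal, padded to 48 bits, is 0x0D8B3F4E8D27.
Split into bytes (most-significant first): 0D 8B 3F 4E 8D 27.
In big-endian order the high byte comes first in memory.
So the memory order matches the most-significant-first order: 0D 8B 3F 4E 8D 27.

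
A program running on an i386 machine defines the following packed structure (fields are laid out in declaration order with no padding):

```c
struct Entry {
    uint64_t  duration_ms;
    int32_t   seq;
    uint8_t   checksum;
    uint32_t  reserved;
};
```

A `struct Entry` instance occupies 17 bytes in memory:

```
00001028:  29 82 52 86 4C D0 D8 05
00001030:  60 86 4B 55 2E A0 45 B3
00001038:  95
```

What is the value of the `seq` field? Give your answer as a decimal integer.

1431012960

`seq` follows `duration_ms` (8 bytes), so it starts at byte offset 8 and occupies 4 bytes.
Bytes at offsets 8..11: 60 86 4B 55.
Little-endian stores the least-significant byte at the lowest address.
Reassemble most-significant byte first: 55 4B 86 60 → 0x554B8660.
0x554B8660 = 1431012960.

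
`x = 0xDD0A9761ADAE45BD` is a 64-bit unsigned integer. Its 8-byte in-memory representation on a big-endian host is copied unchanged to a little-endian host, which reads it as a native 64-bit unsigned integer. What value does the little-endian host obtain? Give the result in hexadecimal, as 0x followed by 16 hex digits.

Stored big-endian, the bytes at ascending addresses are DD 0A 97 61 AD AE 45 BD.
Read back as little-endian, the first byte is least significant, giving 0xBD45AEAD61970ADD.

0xBD45AEAD61970ADD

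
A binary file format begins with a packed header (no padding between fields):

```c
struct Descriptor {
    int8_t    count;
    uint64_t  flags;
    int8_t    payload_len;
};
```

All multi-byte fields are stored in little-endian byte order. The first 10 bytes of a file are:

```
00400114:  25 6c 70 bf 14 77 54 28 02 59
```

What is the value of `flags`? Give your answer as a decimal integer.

`flags` follows `count` (1 byte), so it starts at byte offset 1 and occupies 8 bytes.
Bytes at offsets 1..8: 6C 70 BF 14 77 54 28 02.
Little-endian: lowest address holds the least-significant byte.
Reassemble most-significant byte first: 02 28 54 77 14 BF 70 6C → 0x0228547714BF706C.
0x0228547714BF706C = 155467057570213996.

155467057570213996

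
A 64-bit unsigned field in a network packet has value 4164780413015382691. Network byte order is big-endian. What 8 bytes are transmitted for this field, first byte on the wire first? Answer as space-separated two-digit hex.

4164780413015382691 in hexadecimal, padded to 64 bits, is 0x39CC45B83D495AA3.
Split into bytes (most-significant first): 39 CC 45 B8 3D 49 5A A3.
Big-endian stores the most-significant byte at the lowest address.
So the memory order matches the most-significant-first order: 39 CC 45 B8 3D 49 5A A3.

39 CC 45 B8 3D 49 5A A3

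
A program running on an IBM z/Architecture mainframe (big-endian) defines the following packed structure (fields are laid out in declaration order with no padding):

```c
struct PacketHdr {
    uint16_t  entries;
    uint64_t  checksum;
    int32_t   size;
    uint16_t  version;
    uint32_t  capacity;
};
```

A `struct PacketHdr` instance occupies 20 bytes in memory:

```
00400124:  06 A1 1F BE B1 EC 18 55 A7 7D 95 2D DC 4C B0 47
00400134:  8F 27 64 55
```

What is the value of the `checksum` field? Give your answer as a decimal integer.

2287461288329455485

`checksum` follows `entries` (2 bytes), so it starts at byte offset 2 and occupies 8 bytes.
Bytes at offsets 2..9: 1F BE B1 EC 18 55 A7 7D.
Big-endian stores the most-significant byte at the lowest address.
The bytes are already most-significant first: 0x1FBEB1EC1855A77D.
0x1FBEB1EC1855A77D = 2287461288329455485.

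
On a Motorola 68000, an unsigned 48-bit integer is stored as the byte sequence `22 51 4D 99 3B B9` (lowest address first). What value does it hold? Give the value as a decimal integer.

In big-endian order the high byte comes first in memory.
The bytes are already most-significant first: 0x22514D993BB9.
0x22514D993BB9 = 37732589583289.

37732589583289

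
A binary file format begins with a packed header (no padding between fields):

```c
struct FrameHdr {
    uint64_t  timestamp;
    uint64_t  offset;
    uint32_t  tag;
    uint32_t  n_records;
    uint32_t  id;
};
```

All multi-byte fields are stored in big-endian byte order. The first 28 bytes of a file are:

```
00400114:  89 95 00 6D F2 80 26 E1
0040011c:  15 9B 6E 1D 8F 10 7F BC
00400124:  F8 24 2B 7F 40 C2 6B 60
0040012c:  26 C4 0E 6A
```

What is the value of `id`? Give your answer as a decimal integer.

`id` follows `timestamp` (8 B), `offset` (8 B), `tag` (4 B), `n_records` (4 B), so it starts at offset 8 + 8 + 4 + 4 = 24 and occupies 4 bytes.
Bytes at offsets 24..27: 26 C4 0E 6A.
In big-endian order the high byte comes first in memory.
The bytes are already most-significant first: 0x26C40E6A.
0x26C40E6A = 650382954.

650382954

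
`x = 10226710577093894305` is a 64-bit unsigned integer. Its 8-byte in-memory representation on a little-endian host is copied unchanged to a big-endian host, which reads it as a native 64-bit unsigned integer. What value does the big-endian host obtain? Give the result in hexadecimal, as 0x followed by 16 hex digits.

0xA16069201693EC8D

10226710577093894305 in 64-bit hexadecimal is 0x8DEC9316206960A1.
Stored little-endian, the bytes at ascending addresses are A1 60 69 20 16 93 EC 8D.
Read back as big-endian, the last byte is least significant, giving 0xA16069201693EC8D.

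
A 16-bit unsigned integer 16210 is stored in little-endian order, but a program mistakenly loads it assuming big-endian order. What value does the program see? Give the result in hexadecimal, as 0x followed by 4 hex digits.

16210 in 16-bit hexadecimal is 0x3F52.
Stored little-endian, the bytes at ascending addresses are 52 3F.
Read back as big-endian, the last byte is least significant, giving 0x523F.

0x523F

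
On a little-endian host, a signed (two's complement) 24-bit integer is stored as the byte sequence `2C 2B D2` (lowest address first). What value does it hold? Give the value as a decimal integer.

Little-endian: lowest address holds the least-significant byte.
Reassemble most-significant byte first: D2 2B 2C → 0xD22B2C.
Top bit is set, so as a signed 24-bit value this is 0xD22B2C − 2^24 = -3003604.

-3003604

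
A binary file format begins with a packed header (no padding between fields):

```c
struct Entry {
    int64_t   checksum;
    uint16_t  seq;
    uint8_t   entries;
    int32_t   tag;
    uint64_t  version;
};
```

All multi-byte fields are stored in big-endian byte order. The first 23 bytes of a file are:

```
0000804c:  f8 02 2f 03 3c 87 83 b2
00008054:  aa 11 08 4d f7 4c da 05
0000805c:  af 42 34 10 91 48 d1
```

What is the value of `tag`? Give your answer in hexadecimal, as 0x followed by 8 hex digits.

0x4DF74CDA

`tag` follows `checksum` (8 B), `seq` (2 B), `entries` (1 B), so it starts at offset 8 + 2 + 1 = 11 and occupies 4 bytes.
Bytes at offsets 11..14: 4D F7 4C DA.
Big-endian stores the most-significant byte at the lowest address.
The bytes are already most-significant first: 0x4DF74CDA.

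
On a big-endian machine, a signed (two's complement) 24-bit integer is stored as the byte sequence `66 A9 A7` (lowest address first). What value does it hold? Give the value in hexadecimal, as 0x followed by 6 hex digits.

0x66A9A7

Big-endian: lowest address holds the most-significant byte.
The bytes are already most-significant first: 0x66A9A7.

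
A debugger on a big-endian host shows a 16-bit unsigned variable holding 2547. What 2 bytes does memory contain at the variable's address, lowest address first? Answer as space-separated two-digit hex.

09 F3

2547 in hexadecimal, padded to 16 bits, is 0x09F3.
Split into bytes (most-significant first): 09 F3.
Big-endian: lowest address holds the most-significant byte.
So the memory order matches the most-significant-first order: 09 F3.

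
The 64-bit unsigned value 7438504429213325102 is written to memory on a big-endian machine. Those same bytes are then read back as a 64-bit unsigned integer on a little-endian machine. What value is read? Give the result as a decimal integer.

3321244279684217447

7438504429213325102 in 64-bit hexadecimal is 0x673AE05E136E172E.
Stored big-endian, the bytes at ascending addresses are 67 3A E0 5E 13 6E 17 2E.
Read back as little-endian, the first byte is least significant, giving 0x2E176E135EE03A67.
0x2E176E135EE03A67 = 3321244279684217447.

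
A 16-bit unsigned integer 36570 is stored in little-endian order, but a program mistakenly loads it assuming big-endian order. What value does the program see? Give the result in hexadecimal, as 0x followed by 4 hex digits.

0xDA8E

36570 in 16-bit hexadecimal is 0x8EDA.
Stored little-endian, the bytes at ascending addresses are DA 8E.
Read back as big-endian, the last byte is least significant, giving 0xDA8E.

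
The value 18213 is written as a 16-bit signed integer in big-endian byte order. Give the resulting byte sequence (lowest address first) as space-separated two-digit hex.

47 25

18213 in hexadecimal, padded to 16 bits, is 0x4725.
Split into bytes (most-significant first): 47 25.
Big-endian stores the most-significant byte at the lowest address.
So the memory order matches the most-significant-first order: 47 25.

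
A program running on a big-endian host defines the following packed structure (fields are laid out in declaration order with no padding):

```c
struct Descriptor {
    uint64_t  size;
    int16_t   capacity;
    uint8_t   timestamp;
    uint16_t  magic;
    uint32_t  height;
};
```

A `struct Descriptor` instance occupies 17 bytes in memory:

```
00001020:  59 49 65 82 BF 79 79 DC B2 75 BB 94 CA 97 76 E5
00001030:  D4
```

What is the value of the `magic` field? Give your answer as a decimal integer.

`magic` follows `size` (8 B), `capacity` (2 B), `timestamp` (1 B), so it starts at offset 8 + 2 + 1 = 11 and occupies 2 bytes.
Bytes at offsets 11..12: 94 CA.
Big-endian stores the most-significant byte at the lowest address.
The bytes are already most-significant first: 0x94CA.
0x94CA = 38090.

38090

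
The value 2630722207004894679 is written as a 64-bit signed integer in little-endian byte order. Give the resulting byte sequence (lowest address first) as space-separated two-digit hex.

2630722207004894679 in hexadecimal, padded to 64 bits, is 0x248233E8BB4225D7.
Split into bytes (most-significant first): 24 82 33 E8 BB 42 25 D7.
Little-endian: lowest address holds the least-significant byte.
So at ascending addresses the bytes are D7 25 42 BB E8 33 82 24.

D7 25 42 BB E8 33 82 24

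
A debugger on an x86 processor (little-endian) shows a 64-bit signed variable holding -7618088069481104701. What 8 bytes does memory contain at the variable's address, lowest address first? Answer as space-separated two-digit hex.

C3 FA EF 5E 43 1D 47 96

Two's complement of -7618088069481104701 in 64 bits: 7618088069481104701 = 0x69B8E2BCA110053D; invert → 0x96471D435EEFFAC2; add 1 → 0x96471D435EEFFAC3.
Split into bytes (most-significant first): 96 47 1D 43 5E EF FA C3.
Little-endian: lowest address holds the least-significant byte.
So at ascending addresses the bytes are C3 FA EF 5E 43 1D 47 96.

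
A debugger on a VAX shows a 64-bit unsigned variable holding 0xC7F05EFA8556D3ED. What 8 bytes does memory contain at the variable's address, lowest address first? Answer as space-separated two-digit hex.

ED D3 56 85 FA 5E F0 C7

Split into bytes (most-significant first): C7 F0 5E FA 85 56 D3 ED.
Little-endian: lowest address holds the least-significant byte.
So at ascending addresses the bytes are ED D3 56 85 FA 5E F0 C7.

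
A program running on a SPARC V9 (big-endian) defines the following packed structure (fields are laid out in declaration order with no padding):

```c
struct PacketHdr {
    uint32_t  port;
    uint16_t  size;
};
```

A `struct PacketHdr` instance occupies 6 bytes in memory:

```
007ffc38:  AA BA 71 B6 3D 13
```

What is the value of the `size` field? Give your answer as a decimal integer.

`size` follows `port` (4 bytes), so it starts at byte offset 4 and occupies 2 bytes.
Bytes at offsets 4..5: 3D 13.
Big-endian: lowest address holds the most-significant byte.
The bytes are already most-significant first: 0x3D13.
0x3D13 = 15635.

15635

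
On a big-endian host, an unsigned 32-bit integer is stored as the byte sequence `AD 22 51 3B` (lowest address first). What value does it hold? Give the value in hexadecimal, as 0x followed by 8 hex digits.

0xAD22513B

In big-endian order the high byte comes first in memory.
The bytes are already most-significant first: 0xAD22513B.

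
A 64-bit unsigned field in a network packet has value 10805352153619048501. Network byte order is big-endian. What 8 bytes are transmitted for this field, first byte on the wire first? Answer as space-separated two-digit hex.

95 F4 52 88 D5 77 28 35

10805352153619048501 in hexadecimal, padded to 64 bits, is 0x95F45288D5772835.
Split into bytes (most-significant first): 95 F4 52 88 D5 77 28 35.
In big-endian order the high byte comes first in memory.
So the memory order matches the most-significant-first order: 95 F4 52 88 D5 77 28 35.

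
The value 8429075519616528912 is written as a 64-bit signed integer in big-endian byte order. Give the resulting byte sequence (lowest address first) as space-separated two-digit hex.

74 FA 17 86 A3 AF 32 10

8429075519616528912 in hexadecimal, padded to 64 bits, is 0x74FA1786A3AF3210.
Split into bytes (most-significant first): 74 FA 17 86 A3 AF 32 10.
Big-endian stores the most-significant byte at the lowest address.
So the memory order matches the most-significant-first order: 74 FA 17 86 A3 AF 32 10.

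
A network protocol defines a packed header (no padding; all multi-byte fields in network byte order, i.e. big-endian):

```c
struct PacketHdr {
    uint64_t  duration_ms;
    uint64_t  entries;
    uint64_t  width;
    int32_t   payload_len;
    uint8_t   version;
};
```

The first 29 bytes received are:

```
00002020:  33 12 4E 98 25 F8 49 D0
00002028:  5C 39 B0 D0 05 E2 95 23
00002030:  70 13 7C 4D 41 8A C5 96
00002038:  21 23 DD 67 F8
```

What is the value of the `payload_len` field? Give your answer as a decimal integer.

555998567

`payload_len` follows `duration_ms` (8 B), `entries` (8 B), `width` (8 B), so it starts at offset 8 + 8 + 8 = 24 and occupies 4 bytes.
Bytes at offsets 24..27: 21 23 DD 67.
Big-endian: lowest address holds the most-significant byte.
The bytes are already most-significant first: 0x2123DD67.
0x2123DD67 = 555998567.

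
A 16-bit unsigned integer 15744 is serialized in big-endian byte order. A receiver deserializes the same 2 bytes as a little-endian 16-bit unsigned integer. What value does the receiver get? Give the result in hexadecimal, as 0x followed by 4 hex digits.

15744 in 16-bit hexadecimal is 0x3D80.
Stored big-endian, the bytes at ascending addresses are 3D 80.
Read back as little-endian, the first byte is least significant, giving 0x803D.

0x803D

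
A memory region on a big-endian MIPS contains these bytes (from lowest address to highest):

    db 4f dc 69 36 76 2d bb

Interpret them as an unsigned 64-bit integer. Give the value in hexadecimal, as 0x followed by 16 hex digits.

Big-endian: lowest address holds the most-significant byte.
The bytes are already most-significant first: 0xDB4FDC6936762DBB.

0xDB4FDC6936762DBB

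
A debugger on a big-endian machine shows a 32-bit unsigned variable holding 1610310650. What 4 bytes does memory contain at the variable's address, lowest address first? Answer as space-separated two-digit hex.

1610310650 in hexadecimal, padded to 32 bits, is 0x5FFB63FA.
Split into bytes (most-significant first): 5F FB 63 FA.
In big-endian order the high byte comes first in memory.
So the memory order matches the most-significant-first order: 5F FB 63 FA.

5F FB 63 FA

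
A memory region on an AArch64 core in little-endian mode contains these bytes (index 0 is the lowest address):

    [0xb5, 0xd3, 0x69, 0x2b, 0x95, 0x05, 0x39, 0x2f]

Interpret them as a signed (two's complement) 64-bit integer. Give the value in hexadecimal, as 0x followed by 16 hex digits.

Little-endian stores the least-significant byte at the lowest address.
Reassemble most-significant byte first: 2F 39 05 95 2B 69 D3 B5 → 0x2F3905952B69D3B5.

0x2F3905952B69D3B5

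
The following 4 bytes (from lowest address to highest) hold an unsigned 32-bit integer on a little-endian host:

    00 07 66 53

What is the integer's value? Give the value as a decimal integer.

1399195392

Little-endian stores the least-significant byte at the lowest address.
Reassemble most-significant byte first: 53 66 07 00 → 0x53660700.
0x53660700 = 1399195392.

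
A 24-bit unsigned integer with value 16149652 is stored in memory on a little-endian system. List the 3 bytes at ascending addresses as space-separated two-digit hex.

16149652 in hexadecimal, padded to 24 bits, is 0xF66C94.
Split into bytes (most-significant first): F6 6C 94.
In little-endian order the low byte comes first in memory.
So at ascending addresses the bytes are 94 6C F6.

94 6C F6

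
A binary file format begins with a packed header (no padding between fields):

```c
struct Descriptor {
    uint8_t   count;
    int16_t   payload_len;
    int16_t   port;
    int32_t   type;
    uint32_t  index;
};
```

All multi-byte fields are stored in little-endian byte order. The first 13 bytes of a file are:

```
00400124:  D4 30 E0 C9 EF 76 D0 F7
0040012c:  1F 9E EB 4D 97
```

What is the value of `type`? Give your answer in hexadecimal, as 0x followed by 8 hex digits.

0x1FF7D076

`type` follows `count` (1 B), `payload_len` (2 B), `port` (2 B), so it starts at offset 1 + 2 + 2 = 5 and occupies 4 bytes.
Bytes at offsets 5..8: 76 D0 F7 1F.
In little-endian order the low byte comes first in memory.
Reassemble most-significant byte first: 1F F7 D0 76 → 0x1FF7D076.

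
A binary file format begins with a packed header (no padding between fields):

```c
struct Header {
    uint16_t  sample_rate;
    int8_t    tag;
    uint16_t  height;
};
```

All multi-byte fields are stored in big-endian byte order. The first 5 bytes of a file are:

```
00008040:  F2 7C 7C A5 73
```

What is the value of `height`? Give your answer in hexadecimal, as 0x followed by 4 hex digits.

0xA573

`height` follows `sample_rate` (2 B), `tag` (1 B), so it starts at offset 2 + 1 = 3 and occupies 2 bytes.
Bytes at offsets 3..4: A5 73.
In big-endian order the high byte comes first in memory.
The bytes are already most-significant first: 0xA573.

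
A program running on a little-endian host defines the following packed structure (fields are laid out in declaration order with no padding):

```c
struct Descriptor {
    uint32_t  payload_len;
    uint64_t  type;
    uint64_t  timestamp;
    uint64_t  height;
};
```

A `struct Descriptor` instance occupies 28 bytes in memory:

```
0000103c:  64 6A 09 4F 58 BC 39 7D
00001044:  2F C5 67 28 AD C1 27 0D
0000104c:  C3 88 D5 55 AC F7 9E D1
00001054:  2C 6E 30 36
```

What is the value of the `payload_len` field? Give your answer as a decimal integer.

`payload_len` is the first field, at byte offset 0, occupying 4 bytes.
Bytes at offsets 0..3: 64 6A 09 4F.
In little-endian order the low byte comes first in memory.
Reassemble most-significant byte first: 4F 09 6A 64 → 0x4F096A64.
0x4F096A64 = 1326017124.

1326017124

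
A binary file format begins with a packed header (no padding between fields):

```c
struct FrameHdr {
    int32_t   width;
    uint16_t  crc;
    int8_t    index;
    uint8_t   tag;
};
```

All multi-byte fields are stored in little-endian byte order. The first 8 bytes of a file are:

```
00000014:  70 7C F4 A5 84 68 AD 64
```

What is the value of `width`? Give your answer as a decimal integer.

`width` is the first field, at byte offset 0, occupying 4 bytes.
Bytes at offsets 0..3: 70 7C F4 A5.
Little-endian stores the least-significant byte at the lowest address.
Reassemble most-significant byte first: A5 F4 7C 70 → 0xA5F47C70.
Top bit is set, so as a signed 32-bit value this is 0xA5F47C70 − 2^32 = -1510704016.

-1510704016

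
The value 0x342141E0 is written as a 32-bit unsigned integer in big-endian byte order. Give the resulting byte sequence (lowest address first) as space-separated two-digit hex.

Split into bytes (most-significant first): 34 21 41 E0.
Big-endian: lowest address holds the most-significant byte.
So the memory order matches the most-significant-first order: 34 21 41 E0.

34 21 41 E0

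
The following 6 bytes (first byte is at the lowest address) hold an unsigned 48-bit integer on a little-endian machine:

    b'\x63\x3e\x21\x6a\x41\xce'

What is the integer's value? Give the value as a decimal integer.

In little-endian order the low byte comes first in memory.
Reassemble most-significant byte first: CE 41 6A 21 3E 63 → 0xCE416A213E63.
0xCE416A213E63 = 226780348759651.

226780348759651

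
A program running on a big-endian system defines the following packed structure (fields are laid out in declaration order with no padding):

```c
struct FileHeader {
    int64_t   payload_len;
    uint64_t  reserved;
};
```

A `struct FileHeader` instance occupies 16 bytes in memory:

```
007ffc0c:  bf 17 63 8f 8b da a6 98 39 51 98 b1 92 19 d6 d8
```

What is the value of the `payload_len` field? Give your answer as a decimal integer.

-4677160219823135080

`payload_len` is the first field, at byte offset 0, occupying 8 bytes.
Bytes at offsets 0..7: BF 17 63 8F 8B DA A6 98.
Big-endian: lowest address holds the most-significant byte.
The bytes are already most-significant first: 0xBF17638F8BDAA698.
Top bit is set, so as a signed 64-bit value this is 0xBF17638F8BDAA698 − 2^64 = -4677160219823135080.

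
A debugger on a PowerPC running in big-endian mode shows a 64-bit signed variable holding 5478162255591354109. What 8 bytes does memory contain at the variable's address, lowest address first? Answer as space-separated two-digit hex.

4C 06 57 8C 02 79 AE FD

5478162255591354109 in hexadecimal, padded to 64 bits, is 0x4C06578C0279AEFD.
Split into bytes (most-significant first): 4C 06 57 8C 02 79 AE FD.
Big-endian: lowest address holds the most-significant byte.
So the memory order matches the most-significant-first order: 4C 06 57 8C 02 79 AE FD.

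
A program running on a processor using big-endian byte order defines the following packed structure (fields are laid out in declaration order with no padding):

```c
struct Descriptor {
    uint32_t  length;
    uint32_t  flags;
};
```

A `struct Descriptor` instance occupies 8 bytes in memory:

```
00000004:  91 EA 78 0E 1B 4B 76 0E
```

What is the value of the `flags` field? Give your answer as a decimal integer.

457930254

`flags` follows `length` (4 bytes), so it starts at byte offset 4 and occupies 4 bytes.
Bytes at offsets 4..7: 1B 4B 76 0E.
In big-endian order the high byte comes first in memory.
The bytes are already most-significant first: 0x1B4B760E.
0x1B4B760E = 457930254.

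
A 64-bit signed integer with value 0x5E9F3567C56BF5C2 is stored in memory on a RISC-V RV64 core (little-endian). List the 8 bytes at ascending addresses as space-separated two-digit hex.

Split into bytes (most-significant first): 5E 9F 35 67 C5 6B F5 C2.
In little-endian order the low byte comes first in memory.
So at ascending addresses the bytes are C2 F5 6B C5 67 35 9F 5E.

C2 F5 6B C5 67 35 9F 5E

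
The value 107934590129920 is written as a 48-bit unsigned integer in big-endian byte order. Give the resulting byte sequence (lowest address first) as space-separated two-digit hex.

62 2A 7A E7 57 00

107934590129920 in hexadecimal, padded to 48 bits, is 0x622A7AE75700.
Split into bytes (most-significant first): 62 2A 7A E7 57 00.
Big-endian: lowest address holds the most-significant byte.
So the memory order matches the most-significant-first order: 62 2A 7A E7 57 00.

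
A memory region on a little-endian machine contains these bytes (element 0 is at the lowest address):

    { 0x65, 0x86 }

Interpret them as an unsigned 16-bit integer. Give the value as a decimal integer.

34405

In little-endian order the low byte comes first in memory.
Reassemble most-significant byte first: 86 65 → 0x8665.
0x8665 = 34405.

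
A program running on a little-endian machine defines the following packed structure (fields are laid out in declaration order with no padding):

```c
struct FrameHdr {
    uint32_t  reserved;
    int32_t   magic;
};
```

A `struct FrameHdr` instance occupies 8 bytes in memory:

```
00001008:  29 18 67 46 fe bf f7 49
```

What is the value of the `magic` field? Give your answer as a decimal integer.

`magic` follows `reserved` (4 bytes), so it starts at byte offset 4 and occupies 4 bytes.
Bytes at offsets 4..7: FE BF F7 49.
In little-endian order the low byte comes first in memory.
Reassemble most-significant byte first: 49 F7 BF FE → 0x49F7BFFE.
0x49F7BFFE = 1240973310.

1240973310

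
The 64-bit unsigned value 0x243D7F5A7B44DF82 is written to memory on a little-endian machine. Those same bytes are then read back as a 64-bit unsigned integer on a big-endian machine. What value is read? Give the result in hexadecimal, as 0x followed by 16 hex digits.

0x82DF447B5A7F3D24

Stored little-endian, the bytes at ascending addresses are 82 DF 44 7B 5A 7F 3D 24.
Read back as big-endian, the last byte is least significant, giving 0x82DF447B5A7F3D24.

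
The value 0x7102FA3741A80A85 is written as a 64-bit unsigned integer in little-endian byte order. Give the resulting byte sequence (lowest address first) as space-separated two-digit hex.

85 0A A8 41 37 FA 02 71

Split into bytes (most-significant first): 71 02 FA 37 41 A8 0A 85.
In little-endian order the low byte comes first in memory.
So at ascending addresses the bytes are 85 0A A8 41 37 FA 02 71.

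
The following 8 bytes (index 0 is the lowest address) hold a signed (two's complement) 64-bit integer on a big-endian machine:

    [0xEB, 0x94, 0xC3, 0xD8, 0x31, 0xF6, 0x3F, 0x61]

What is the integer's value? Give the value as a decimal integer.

-1471335844924735647

In big-endian order the high byte comes first in memory.
The bytes are already most-significant first: 0xEB94C3D831F63F61.
Top bit is set, so as a signed 64-bit value this is 0xEB94C3D831F63F61 − 2^64 = -1471335844924735647.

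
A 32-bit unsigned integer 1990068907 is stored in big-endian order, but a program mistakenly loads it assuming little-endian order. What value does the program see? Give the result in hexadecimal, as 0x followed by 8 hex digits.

0xAB0A9E76

1990068907 in 32-bit hexadecimal is 0x769E0AAB.
Stored big-endian, the bytes at ascending addresses are 76 9E 0A AB.
Read back as little-endian, the first byte is least significant, giving 0xAB0A9E76.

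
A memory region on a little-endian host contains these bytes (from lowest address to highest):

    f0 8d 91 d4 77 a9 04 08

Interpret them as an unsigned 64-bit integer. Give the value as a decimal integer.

577772984342777328

In little-endian order the low byte comes first in memory.
Reassemble most-significant byte first: 08 04 A9 77 D4 91 8D F0 → 0x0804A977D4918DF0.
0x0804A977D4918DF0 = 577772984342777328.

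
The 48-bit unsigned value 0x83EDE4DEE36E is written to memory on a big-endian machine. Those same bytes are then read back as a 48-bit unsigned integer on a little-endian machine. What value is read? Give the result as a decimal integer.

Stored big-endian, the bytes at ascending addresses are 83 ED E4 DE E3 6E.
Read back as little-endian, the first byte is least significant, giving 0x6EE3DEE4ED83.
0x6EE3DEE4ED83 = 121924976176515.

121924976176515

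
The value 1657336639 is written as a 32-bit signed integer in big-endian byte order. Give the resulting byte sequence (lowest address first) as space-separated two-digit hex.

1657336639 in hexadecimal, padded to 32 bits, is 0x62C8F33F.
Split into bytes (most-significant first): 62 C8 F3 3F.
Big-endian stores the most-significant byte at the lowest address.
So the memory order matches the most-significant-first order: 62 C8 F3 3F.

62 C8 F3 3F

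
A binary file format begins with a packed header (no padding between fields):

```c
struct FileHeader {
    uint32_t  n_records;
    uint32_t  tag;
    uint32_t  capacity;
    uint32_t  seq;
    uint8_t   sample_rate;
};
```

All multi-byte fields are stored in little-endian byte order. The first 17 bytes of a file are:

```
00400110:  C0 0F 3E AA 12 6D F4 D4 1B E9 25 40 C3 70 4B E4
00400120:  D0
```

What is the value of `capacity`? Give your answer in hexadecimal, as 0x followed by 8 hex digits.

`capacity` follows `n_records` (4 B), `tag` (4 B), so it starts at offset 4 + 4 = 8 and occupies 4 bytes.
Bytes at offsets 8..11: 1B E9 25 40.
In little-endian order the low byte comes first in memory.
Reassemble most-significant byte first: 40 25 E9 1B → 0x4025E91B.

0x4025E91B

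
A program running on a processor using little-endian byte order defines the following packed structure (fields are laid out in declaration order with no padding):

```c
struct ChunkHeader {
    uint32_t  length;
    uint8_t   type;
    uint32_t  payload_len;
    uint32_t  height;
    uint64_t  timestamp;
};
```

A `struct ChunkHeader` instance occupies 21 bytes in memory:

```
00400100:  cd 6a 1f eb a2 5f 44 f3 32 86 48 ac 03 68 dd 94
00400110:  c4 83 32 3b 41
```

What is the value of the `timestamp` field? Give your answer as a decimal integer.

4700406177611439464

`timestamp` follows `length` (4 B), `type` (1 B), `payload_len` (4 B), `height` (4 B), so it starts at offset 4 + 1 + 4 + 4 = 13 and occupies 8 bytes.
Bytes at offsets 13..20: 68 DD 94 C4 83 32 3B 41.
Little-endian stores the least-significant byte at the lowest address.
Reassemble most-significant byte first: 41 3B 32 83 C4 94 DD 68 → 0x413B3283C494DD68.
0x413B3283C494DD68 = 4700406177611439464.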